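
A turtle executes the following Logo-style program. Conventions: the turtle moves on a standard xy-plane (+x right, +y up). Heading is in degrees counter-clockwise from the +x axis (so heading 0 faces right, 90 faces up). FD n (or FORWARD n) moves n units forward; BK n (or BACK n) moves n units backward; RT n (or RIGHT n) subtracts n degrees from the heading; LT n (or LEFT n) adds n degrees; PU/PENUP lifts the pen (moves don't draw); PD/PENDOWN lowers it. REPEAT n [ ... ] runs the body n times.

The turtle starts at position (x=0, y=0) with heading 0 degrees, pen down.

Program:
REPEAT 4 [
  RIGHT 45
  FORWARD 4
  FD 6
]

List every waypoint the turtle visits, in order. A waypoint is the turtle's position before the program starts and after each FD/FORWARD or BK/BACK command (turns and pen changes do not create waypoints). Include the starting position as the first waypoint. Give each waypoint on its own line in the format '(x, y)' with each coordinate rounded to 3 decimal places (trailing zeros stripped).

Answer: (0, 0)
(2.828, -2.828)
(7.071, -7.071)
(7.071, -11.071)
(7.071, -17.071)
(4.243, -19.899)
(0, -24.142)
(-4, -24.142)
(-10, -24.142)

Derivation:
Executing turtle program step by step:
Start: pos=(0,0), heading=0, pen down
REPEAT 4 [
  -- iteration 1/4 --
  RT 45: heading 0 -> 315
  FD 4: (0,0) -> (2.828,-2.828) [heading=315, draw]
  FD 6: (2.828,-2.828) -> (7.071,-7.071) [heading=315, draw]
  -- iteration 2/4 --
  RT 45: heading 315 -> 270
  FD 4: (7.071,-7.071) -> (7.071,-11.071) [heading=270, draw]
  FD 6: (7.071,-11.071) -> (7.071,-17.071) [heading=270, draw]
  -- iteration 3/4 --
  RT 45: heading 270 -> 225
  FD 4: (7.071,-17.071) -> (4.243,-19.899) [heading=225, draw]
  FD 6: (4.243,-19.899) -> (0,-24.142) [heading=225, draw]
  -- iteration 4/4 --
  RT 45: heading 225 -> 180
  FD 4: (0,-24.142) -> (-4,-24.142) [heading=180, draw]
  FD 6: (-4,-24.142) -> (-10,-24.142) [heading=180, draw]
]
Final: pos=(-10,-24.142), heading=180, 8 segment(s) drawn
Waypoints (9 total):
(0, 0)
(2.828, -2.828)
(7.071, -7.071)
(7.071, -11.071)
(7.071, -17.071)
(4.243, -19.899)
(0, -24.142)
(-4, -24.142)
(-10, -24.142)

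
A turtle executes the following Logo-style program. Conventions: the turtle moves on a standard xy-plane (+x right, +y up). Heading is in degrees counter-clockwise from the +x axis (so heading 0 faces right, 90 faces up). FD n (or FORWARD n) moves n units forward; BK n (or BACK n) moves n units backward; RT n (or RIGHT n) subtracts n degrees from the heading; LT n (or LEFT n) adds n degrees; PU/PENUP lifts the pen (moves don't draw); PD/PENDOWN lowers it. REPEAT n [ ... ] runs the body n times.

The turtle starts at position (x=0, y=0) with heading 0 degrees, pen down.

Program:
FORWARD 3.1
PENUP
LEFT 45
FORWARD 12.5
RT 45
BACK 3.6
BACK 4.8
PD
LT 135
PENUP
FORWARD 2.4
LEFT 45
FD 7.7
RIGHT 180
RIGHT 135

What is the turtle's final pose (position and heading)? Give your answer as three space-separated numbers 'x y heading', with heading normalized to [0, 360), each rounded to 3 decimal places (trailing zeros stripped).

Executing turtle program step by step:
Start: pos=(0,0), heading=0, pen down
FD 3.1: (0,0) -> (3.1,0) [heading=0, draw]
PU: pen up
LT 45: heading 0 -> 45
FD 12.5: (3.1,0) -> (11.939,8.839) [heading=45, move]
RT 45: heading 45 -> 0
BK 3.6: (11.939,8.839) -> (8.339,8.839) [heading=0, move]
BK 4.8: (8.339,8.839) -> (3.539,8.839) [heading=0, move]
PD: pen down
LT 135: heading 0 -> 135
PU: pen up
FD 2.4: (3.539,8.839) -> (1.842,10.536) [heading=135, move]
LT 45: heading 135 -> 180
FD 7.7: (1.842,10.536) -> (-5.858,10.536) [heading=180, move]
RT 180: heading 180 -> 0
RT 135: heading 0 -> 225
Final: pos=(-5.858,10.536), heading=225, 1 segment(s) drawn

Answer: -5.858 10.536 225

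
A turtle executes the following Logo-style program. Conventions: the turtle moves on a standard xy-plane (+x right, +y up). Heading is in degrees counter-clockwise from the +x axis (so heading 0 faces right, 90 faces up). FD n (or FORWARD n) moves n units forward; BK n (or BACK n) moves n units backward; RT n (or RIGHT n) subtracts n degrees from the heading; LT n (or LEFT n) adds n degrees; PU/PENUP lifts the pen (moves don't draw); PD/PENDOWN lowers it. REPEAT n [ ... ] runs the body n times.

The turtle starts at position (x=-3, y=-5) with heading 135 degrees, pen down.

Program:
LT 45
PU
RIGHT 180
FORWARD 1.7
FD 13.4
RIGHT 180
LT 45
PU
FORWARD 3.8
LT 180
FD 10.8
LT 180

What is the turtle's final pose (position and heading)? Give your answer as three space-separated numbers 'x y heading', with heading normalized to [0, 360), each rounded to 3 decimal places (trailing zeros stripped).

Executing turtle program step by step:
Start: pos=(-3,-5), heading=135, pen down
LT 45: heading 135 -> 180
PU: pen up
RT 180: heading 180 -> 0
FD 1.7: (-3,-5) -> (-1.3,-5) [heading=0, move]
FD 13.4: (-1.3,-5) -> (12.1,-5) [heading=0, move]
RT 180: heading 0 -> 180
LT 45: heading 180 -> 225
PU: pen up
FD 3.8: (12.1,-5) -> (9.413,-7.687) [heading=225, move]
LT 180: heading 225 -> 45
FD 10.8: (9.413,-7.687) -> (17.05,-0.05) [heading=45, move]
LT 180: heading 45 -> 225
Final: pos=(17.05,-0.05), heading=225, 0 segment(s) drawn

Answer: 17.05 -0.05 225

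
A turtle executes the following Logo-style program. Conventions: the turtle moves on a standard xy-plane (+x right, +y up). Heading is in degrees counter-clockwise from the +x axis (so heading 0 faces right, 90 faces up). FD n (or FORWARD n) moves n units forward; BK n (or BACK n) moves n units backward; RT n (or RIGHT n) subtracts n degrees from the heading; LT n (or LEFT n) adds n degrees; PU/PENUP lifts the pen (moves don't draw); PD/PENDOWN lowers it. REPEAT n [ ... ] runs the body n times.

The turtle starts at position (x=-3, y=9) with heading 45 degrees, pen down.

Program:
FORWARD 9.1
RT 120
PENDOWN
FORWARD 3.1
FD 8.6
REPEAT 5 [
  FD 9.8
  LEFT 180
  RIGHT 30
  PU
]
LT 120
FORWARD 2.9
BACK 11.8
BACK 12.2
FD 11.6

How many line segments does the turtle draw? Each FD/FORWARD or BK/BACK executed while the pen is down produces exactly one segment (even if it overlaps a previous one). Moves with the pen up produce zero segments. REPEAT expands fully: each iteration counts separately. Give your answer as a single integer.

Executing turtle program step by step:
Start: pos=(-3,9), heading=45, pen down
FD 9.1: (-3,9) -> (3.435,15.435) [heading=45, draw]
RT 120: heading 45 -> 285
PD: pen down
FD 3.1: (3.435,15.435) -> (4.237,12.44) [heading=285, draw]
FD 8.6: (4.237,12.44) -> (6.463,4.133) [heading=285, draw]
REPEAT 5 [
  -- iteration 1/5 --
  FD 9.8: (6.463,4.133) -> (8.999,-5.333) [heading=285, draw]
  LT 180: heading 285 -> 105
  RT 30: heading 105 -> 75
  PU: pen up
  -- iteration 2/5 --
  FD 9.8: (8.999,-5.333) -> (11.536,4.133) [heading=75, move]
  LT 180: heading 75 -> 255
  RT 30: heading 255 -> 225
  PU: pen up
  -- iteration 3/5 --
  FD 9.8: (11.536,4.133) -> (4.606,-2.796) [heading=225, move]
  LT 180: heading 225 -> 45
  RT 30: heading 45 -> 15
  PU: pen up
  -- iteration 4/5 --
  FD 9.8: (4.606,-2.796) -> (14.072,-0.26) [heading=15, move]
  LT 180: heading 15 -> 195
  RT 30: heading 195 -> 165
  PU: pen up
  -- iteration 5/5 --
  FD 9.8: (14.072,-0.26) -> (4.606,2.277) [heading=165, move]
  LT 180: heading 165 -> 345
  RT 30: heading 345 -> 315
  PU: pen up
]
LT 120: heading 315 -> 75
FD 2.9: (4.606,2.277) -> (5.357,5.078) [heading=75, move]
BK 11.8: (5.357,5.078) -> (2.303,-6.32) [heading=75, move]
BK 12.2: (2.303,-6.32) -> (-0.855,-18.104) [heading=75, move]
FD 11.6: (-0.855,-18.104) -> (2.147,-6.9) [heading=75, move]
Final: pos=(2.147,-6.9), heading=75, 4 segment(s) drawn
Segments drawn: 4

Answer: 4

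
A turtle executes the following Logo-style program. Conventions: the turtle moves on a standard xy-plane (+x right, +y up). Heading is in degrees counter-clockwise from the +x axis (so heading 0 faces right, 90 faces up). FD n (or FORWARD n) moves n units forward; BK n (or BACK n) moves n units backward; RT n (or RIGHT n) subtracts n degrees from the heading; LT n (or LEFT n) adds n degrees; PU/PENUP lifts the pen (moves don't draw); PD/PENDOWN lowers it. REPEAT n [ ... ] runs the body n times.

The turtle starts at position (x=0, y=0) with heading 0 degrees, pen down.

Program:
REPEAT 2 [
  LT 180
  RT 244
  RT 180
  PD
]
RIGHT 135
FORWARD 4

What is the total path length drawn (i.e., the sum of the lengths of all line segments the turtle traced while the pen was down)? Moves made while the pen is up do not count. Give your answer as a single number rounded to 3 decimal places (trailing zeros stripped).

Answer: 4

Derivation:
Executing turtle program step by step:
Start: pos=(0,0), heading=0, pen down
REPEAT 2 [
  -- iteration 1/2 --
  LT 180: heading 0 -> 180
  RT 244: heading 180 -> 296
  RT 180: heading 296 -> 116
  PD: pen down
  -- iteration 2/2 --
  LT 180: heading 116 -> 296
  RT 244: heading 296 -> 52
  RT 180: heading 52 -> 232
  PD: pen down
]
RT 135: heading 232 -> 97
FD 4: (0,0) -> (-0.487,3.97) [heading=97, draw]
Final: pos=(-0.487,3.97), heading=97, 1 segment(s) drawn

Segment lengths:
  seg 1: (0,0) -> (-0.487,3.97), length = 4
Total = 4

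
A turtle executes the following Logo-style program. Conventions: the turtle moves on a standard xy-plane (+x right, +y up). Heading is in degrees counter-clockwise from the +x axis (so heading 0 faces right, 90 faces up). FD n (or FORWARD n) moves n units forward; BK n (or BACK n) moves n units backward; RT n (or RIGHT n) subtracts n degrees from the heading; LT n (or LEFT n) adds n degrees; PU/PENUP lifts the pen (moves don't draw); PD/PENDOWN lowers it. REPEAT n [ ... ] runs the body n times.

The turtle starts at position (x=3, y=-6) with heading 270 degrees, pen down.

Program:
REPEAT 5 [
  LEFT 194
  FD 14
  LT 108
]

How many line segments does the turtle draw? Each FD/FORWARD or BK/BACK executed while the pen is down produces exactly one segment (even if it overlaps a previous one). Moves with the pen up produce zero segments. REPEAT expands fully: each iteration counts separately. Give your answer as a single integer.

Answer: 5

Derivation:
Executing turtle program step by step:
Start: pos=(3,-6), heading=270, pen down
REPEAT 5 [
  -- iteration 1/5 --
  LT 194: heading 270 -> 104
  FD 14: (3,-6) -> (-0.387,7.584) [heading=104, draw]
  LT 108: heading 104 -> 212
  -- iteration 2/5 --
  LT 194: heading 212 -> 46
  FD 14: (-0.387,7.584) -> (9.338,17.655) [heading=46, draw]
  LT 108: heading 46 -> 154
  -- iteration 3/5 --
  LT 194: heading 154 -> 348
  FD 14: (9.338,17.655) -> (23.032,14.744) [heading=348, draw]
  LT 108: heading 348 -> 96
  -- iteration 4/5 --
  LT 194: heading 96 -> 290
  FD 14: (23.032,14.744) -> (27.821,1.588) [heading=290, draw]
  LT 108: heading 290 -> 38
  -- iteration 5/5 --
  LT 194: heading 38 -> 232
  FD 14: (27.821,1.588) -> (19.201,-9.444) [heading=232, draw]
  LT 108: heading 232 -> 340
]
Final: pos=(19.201,-9.444), heading=340, 5 segment(s) drawn
Segments drawn: 5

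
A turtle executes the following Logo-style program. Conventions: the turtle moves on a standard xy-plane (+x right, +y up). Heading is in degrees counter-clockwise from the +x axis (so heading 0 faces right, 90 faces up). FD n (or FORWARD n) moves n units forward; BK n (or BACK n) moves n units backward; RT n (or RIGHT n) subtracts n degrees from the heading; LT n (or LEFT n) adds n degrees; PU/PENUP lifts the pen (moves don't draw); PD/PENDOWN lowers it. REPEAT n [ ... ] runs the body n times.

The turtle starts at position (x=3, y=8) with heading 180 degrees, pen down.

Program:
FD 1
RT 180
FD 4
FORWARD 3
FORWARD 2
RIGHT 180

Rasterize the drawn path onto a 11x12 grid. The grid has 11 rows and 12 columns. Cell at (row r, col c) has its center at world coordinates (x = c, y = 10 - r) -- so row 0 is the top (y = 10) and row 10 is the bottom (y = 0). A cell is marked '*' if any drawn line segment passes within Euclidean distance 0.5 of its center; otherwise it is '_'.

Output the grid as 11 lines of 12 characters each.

Segment 0: (3,8) -> (2,8)
Segment 1: (2,8) -> (6,8)
Segment 2: (6,8) -> (9,8)
Segment 3: (9,8) -> (11,8)

Answer: ____________
____________
__**********
____________
____________
____________
____________
____________
____________
____________
____________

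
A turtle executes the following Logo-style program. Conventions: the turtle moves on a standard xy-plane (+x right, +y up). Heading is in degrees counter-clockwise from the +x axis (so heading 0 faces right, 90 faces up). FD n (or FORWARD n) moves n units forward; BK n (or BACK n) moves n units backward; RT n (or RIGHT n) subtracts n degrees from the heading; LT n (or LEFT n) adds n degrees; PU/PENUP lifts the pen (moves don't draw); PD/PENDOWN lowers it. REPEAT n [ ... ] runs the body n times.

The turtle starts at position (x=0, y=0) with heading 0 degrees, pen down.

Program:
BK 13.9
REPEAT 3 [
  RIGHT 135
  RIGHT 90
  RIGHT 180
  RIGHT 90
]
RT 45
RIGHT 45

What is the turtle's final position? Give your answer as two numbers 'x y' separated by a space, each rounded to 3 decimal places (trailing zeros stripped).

Answer: -13.9 0

Derivation:
Executing turtle program step by step:
Start: pos=(0,0), heading=0, pen down
BK 13.9: (0,0) -> (-13.9,0) [heading=0, draw]
REPEAT 3 [
  -- iteration 1/3 --
  RT 135: heading 0 -> 225
  RT 90: heading 225 -> 135
  RT 180: heading 135 -> 315
  RT 90: heading 315 -> 225
  -- iteration 2/3 --
  RT 135: heading 225 -> 90
  RT 90: heading 90 -> 0
  RT 180: heading 0 -> 180
  RT 90: heading 180 -> 90
  -- iteration 3/3 --
  RT 135: heading 90 -> 315
  RT 90: heading 315 -> 225
  RT 180: heading 225 -> 45
  RT 90: heading 45 -> 315
]
RT 45: heading 315 -> 270
RT 45: heading 270 -> 225
Final: pos=(-13.9,0), heading=225, 1 segment(s) drawn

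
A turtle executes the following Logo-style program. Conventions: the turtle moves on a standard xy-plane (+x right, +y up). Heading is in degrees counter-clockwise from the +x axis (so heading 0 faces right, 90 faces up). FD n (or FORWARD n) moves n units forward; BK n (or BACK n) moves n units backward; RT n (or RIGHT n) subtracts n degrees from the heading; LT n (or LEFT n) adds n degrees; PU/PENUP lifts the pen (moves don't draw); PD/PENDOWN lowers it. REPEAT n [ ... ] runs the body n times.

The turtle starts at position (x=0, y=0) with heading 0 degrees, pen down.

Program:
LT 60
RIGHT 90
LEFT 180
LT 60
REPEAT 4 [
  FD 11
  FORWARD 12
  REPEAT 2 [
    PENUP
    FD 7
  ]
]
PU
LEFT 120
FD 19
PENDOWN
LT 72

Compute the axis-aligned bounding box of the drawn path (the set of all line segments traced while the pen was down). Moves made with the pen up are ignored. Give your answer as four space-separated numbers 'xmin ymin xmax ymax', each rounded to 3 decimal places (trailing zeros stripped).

Answer: -19.919 -11.5 0 0

Derivation:
Executing turtle program step by step:
Start: pos=(0,0), heading=0, pen down
LT 60: heading 0 -> 60
RT 90: heading 60 -> 330
LT 180: heading 330 -> 150
LT 60: heading 150 -> 210
REPEAT 4 [
  -- iteration 1/4 --
  FD 11: (0,0) -> (-9.526,-5.5) [heading=210, draw]
  FD 12: (-9.526,-5.5) -> (-19.919,-11.5) [heading=210, draw]
  REPEAT 2 [
    -- iteration 1/2 --
    PU: pen up
    FD 7: (-19.919,-11.5) -> (-25.981,-15) [heading=210, move]
    -- iteration 2/2 --
    PU: pen up
    FD 7: (-25.981,-15) -> (-32.043,-18.5) [heading=210, move]
  ]
  -- iteration 2/4 --
  FD 11: (-32.043,-18.5) -> (-41.569,-24) [heading=210, move]
  FD 12: (-41.569,-24) -> (-51.962,-30) [heading=210, move]
  REPEAT 2 [
    -- iteration 1/2 --
    PU: pen up
    FD 7: (-51.962,-30) -> (-58.024,-33.5) [heading=210, move]
    -- iteration 2/2 --
    PU: pen up
    FD 7: (-58.024,-33.5) -> (-64.086,-37) [heading=210, move]
  ]
  -- iteration 3/4 --
  FD 11: (-64.086,-37) -> (-73.612,-42.5) [heading=210, move]
  FD 12: (-73.612,-42.5) -> (-84.004,-48.5) [heading=210, move]
  REPEAT 2 [
    -- iteration 1/2 --
    PU: pen up
    FD 7: (-84.004,-48.5) -> (-90.067,-52) [heading=210, move]
    -- iteration 2/2 --
    PU: pen up
    FD 7: (-90.067,-52) -> (-96.129,-55.5) [heading=210, move]
  ]
  -- iteration 4/4 --
  FD 11: (-96.129,-55.5) -> (-105.655,-61) [heading=210, move]
  FD 12: (-105.655,-61) -> (-116.047,-67) [heading=210, move]
  REPEAT 2 [
    -- iteration 1/2 --
    PU: pen up
    FD 7: (-116.047,-67) -> (-122.11,-70.5) [heading=210, move]
    -- iteration 2/2 --
    PU: pen up
    FD 7: (-122.11,-70.5) -> (-128.172,-74) [heading=210, move]
  ]
]
PU: pen up
LT 120: heading 210 -> 330
FD 19: (-128.172,-74) -> (-111.717,-83.5) [heading=330, move]
PD: pen down
LT 72: heading 330 -> 42
Final: pos=(-111.717,-83.5), heading=42, 2 segment(s) drawn

Segment endpoints: x in {-19.919, -9.526, 0}, y in {-11.5, -5.5, 0}
xmin=-19.919, ymin=-11.5, xmax=0, ymax=0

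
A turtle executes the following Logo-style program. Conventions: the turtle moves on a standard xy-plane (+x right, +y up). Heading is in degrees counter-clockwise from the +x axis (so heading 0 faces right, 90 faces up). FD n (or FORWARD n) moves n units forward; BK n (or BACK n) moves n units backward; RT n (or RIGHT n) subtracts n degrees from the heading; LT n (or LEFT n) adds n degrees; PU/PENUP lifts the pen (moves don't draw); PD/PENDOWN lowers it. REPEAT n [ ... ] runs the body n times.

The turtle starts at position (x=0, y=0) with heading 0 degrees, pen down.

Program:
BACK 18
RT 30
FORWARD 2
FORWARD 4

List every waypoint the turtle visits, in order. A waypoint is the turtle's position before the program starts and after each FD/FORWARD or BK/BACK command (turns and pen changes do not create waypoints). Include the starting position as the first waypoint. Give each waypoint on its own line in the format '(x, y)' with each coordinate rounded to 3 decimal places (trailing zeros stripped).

Executing turtle program step by step:
Start: pos=(0,0), heading=0, pen down
BK 18: (0,0) -> (-18,0) [heading=0, draw]
RT 30: heading 0 -> 330
FD 2: (-18,0) -> (-16.268,-1) [heading=330, draw]
FD 4: (-16.268,-1) -> (-12.804,-3) [heading=330, draw]
Final: pos=(-12.804,-3), heading=330, 3 segment(s) drawn
Waypoints (4 total):
(0, 0)
(-18, 0)
(-16.268, -1)
(-12.804, -3)

Answer: (0, 0)
(-18, 0)
(-16.268, -1)
(-12.804, -3)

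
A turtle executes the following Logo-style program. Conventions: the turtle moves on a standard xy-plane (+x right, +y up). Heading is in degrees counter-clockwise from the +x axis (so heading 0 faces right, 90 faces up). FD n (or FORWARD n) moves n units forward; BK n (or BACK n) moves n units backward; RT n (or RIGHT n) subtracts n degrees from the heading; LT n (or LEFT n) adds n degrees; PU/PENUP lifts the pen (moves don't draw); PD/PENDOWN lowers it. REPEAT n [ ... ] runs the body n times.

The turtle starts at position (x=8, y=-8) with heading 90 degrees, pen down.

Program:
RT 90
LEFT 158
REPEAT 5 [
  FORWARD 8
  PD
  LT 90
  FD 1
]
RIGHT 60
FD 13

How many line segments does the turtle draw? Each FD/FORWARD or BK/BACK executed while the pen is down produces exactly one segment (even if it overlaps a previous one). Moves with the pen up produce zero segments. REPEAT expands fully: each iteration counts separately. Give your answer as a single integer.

Executing turtle program step by step:
Start: pos=(8,-8), heading=90, pen down
RT 90: heading 90 -> 0
LT 158: heading 0 -> 158
REPEAT 5 [
  -- iteration 1/5 --
  FD 8: (8,-8) -> (0.583,-5.003) [heading=158, draw]
  PD: pen down
  LT 90: heading 158 -> 248
  FD 1: (0.583,-5.003) -> (0.208,-5.93) [heading=248, draw]
  -- iteration 2/5 --
  FD 8: (0.208,-5.93) -> (-2.789,-13.348) [heading=248, draw]
  PD: pen down
  LT 90: heading 248 -> 338
  FD 1: (-2.789,-13.348) -> (-1.862,-13.722) [heading=338, draw]
  -- iteration 3/5 --
  FD 8: (-1.862,-13.722) -> (5.556,-16.719) [heading=338, draw]
  PD: pen down
  LT 90: heading 338 -> 68
  FD 1: (5.556,-16.719) -> (5.93,-15.792) [heading=68, draw]
  -- iteration 4/5 --
  FD 8: (5.93,-15.792) -> (8.927,-8.375) [heading=68, draw]
  PD: pen down
  LT 90: heading 68 -> 158
  FD 1: (8.927,-8.375) -> (8,-8) [heading=158, draw]
  -- iteration 5/5 --
  FD 8: (8,-8) -> (0.583,-5.003) [heading=158, draw]
  PD: pen down
  LT 90: heading 158 -> 248
  FD 1: (0.583,-5.003) -> (0.208,-5.93) [heading=248, draw]
]
RT 60: heading 248 -> 188
FD 13: (0.208,-5.93) -> (-12.666,-7.74) [heading=188, draw]
Final: pos=(-12.666,-7.74), heading=188, 11 segment(s) drawn
Segments drawn: 11

Answer: 11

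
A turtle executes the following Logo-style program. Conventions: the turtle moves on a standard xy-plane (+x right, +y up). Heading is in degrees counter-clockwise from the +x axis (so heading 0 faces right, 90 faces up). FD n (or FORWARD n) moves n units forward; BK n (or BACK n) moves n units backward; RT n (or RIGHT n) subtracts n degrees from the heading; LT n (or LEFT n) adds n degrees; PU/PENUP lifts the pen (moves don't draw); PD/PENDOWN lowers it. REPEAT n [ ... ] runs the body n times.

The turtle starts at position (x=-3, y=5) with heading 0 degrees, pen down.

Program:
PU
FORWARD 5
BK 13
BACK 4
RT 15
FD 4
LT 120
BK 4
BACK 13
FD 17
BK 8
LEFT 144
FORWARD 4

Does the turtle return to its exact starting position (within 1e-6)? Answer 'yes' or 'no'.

Answer: no

Derivation:
Executing turtle program step by step:
Start: pos=(-3,5), heading=0, pen down
PU: pen up
FD 5: (-3,5) -> (2,5) [heading=0, move]
BK 13: (2,5) -> (-11,5) [heading=0, move]
BK 4: (-11,5) -> (-15,5) [heading=0, move]
RT 15: heading 0 -> 345
FD 4: (-15,5) -> (-11.136,3.965) [heading=345, move]
LT 120: heading 345 -> 105
BK 4: (-11.136,3.965) -> (-10.101,0.101) [heading=105, move]
BK 13: (-10.101,0.101) -> (-6.736,-12.456) [heading=105, move]
FD 17: (-6.736,-12.456) -> (-11.136,3.965) [heading=105, move]
BK 8: (-11.136,3.965) -> (-9.066,-3.763) [heading=105, move]
LT 144: heading 105 -> 249
FD 4: (-9.066,-3.763) -> (-10.499,-7.497) [heading=249, move]
Final: pos=(-10.499,-7.497), heading=249, 0 segment(s) drawn

Start position: (-3, 5)
Final position: (-10.499, -7.497)
Distance = 14.574; >= 1e-6 -> NOT closed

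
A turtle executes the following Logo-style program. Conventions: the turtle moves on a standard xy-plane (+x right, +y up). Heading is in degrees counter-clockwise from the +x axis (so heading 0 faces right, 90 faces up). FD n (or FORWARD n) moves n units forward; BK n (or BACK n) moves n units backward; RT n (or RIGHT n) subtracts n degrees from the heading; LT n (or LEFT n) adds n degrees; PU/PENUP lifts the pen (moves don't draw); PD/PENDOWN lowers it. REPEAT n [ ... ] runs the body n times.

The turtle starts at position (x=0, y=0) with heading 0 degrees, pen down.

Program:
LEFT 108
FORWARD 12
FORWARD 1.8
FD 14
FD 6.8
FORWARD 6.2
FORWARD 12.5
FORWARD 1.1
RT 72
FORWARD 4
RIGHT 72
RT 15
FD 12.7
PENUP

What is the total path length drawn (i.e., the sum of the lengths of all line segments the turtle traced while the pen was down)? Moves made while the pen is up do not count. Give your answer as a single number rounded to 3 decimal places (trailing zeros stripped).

Answer: 71.1

Derivation:
Executing turtle program step by step:
Start: pos=(0,0), heading=0, pen down
LT 108: heading 0 -> 108
FD 12: (0,0) -> (-3.708,11.413) [heading=108, draw]
FD 1.8: (-3.708,11.413) -> (-4.264,13.125) [heading=108, draw]
FD 14: (-4.264,13.125) -> (-8.591,26.439) [heading=108, draw]
FD 6.8: (-8.591,26.439) -> (-10.692,32.907) [heading=108, draw]
FD 6.2: (-10.692,32.907) -> (-12.608,38.803) [heading=108, draw]
FD 12.5: (-12.608,38.803) -> (-16.471,50.691) [heading=108, draw]
FD 1.1: (-16.471,50.691) -> (-16.811,51.737) [heading=108, draw]
RT 72: heading 108 -> 36
FD 4: (-16.811,51.737) -> (-13.574,54.089) [heading=36, draw]
RT 72: heading 36 -> 324
RT 15: heading 324 -> 309
FD 12.7: (-13.574,54.089) -> (-5.582,44.219) [heading=309, draw]
PU: pen up
Final: pos=(-5.582,44.219), heading=309, 9 segment(s) drawn

Segment lengths:
  seg 1: (0,0) -> (-3.708,11.413), length = 12
  seg 2: (-3.708,11.413) -> (-4.264,13.125), length = 1.8
  seg 3: (-4.264,13.125) -> (-8.591,26.439), length = 14
  seg 4: (-8.591,26.439) -> (-10.692,32.907), length = 6.8
  seg 5: (-10.692,32.907) -> (-12.608,38.803), length = 6.2
  seg 6: (-12.608,38.803) -> (-16.471,50.691), length = 12.5
  seg 7: (-16.471,50.691) -> (-16.811,51.737), length = 1.1
  seg 8: (-16.811,51.737) -> (-13.574,54.089), length = 4
  seg 9: (-13.574,54.089) -> (-5.582,44.219), length = 12.7
Total = 71.1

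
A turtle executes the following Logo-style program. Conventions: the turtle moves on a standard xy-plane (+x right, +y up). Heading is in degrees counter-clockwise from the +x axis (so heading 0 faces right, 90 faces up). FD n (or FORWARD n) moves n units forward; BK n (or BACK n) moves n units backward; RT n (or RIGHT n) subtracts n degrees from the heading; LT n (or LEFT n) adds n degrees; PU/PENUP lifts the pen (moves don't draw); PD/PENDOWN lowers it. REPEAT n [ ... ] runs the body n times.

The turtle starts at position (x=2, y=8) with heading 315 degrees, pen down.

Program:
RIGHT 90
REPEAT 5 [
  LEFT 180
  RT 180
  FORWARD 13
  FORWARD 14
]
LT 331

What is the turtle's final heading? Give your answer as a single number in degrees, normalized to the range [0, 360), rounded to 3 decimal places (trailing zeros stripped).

Answer: 196

Derivation:
Executing turtle program step by step:
Start: pos=(2,8), heading=315, pen down
RT 90: heading 315 -> 225
REPEAT 5 [
  -- iteration 1/5 --
  LT 180: heading 225 -> 45
  RT 180: heading 45 -> 225
  FD 13: (2,8) -> (-7.192,-1.192) [heading=225, draw]
  FD 14: (-7.192,-1.192) -> (-17.092,-11.092) [heading=225, draw]
  -- iteration 2/5 --
  LT 180: heading 225 -> 45
  RT 180: heading 45 -> 225
  FD 13: (-17.092,-11.092) -> (-26.284,-20.284) [heading=225, draw]
  FD 14: (-26.284,-20.284) -> (-36.184,-30.184) [heading=225, draw]
  -- iteration 3/5 --
  LT 180: heading 225 -> 45
  RT 180: heading 45 -> 225
  FD 13: (-36.184,-30.184) -> (-45.376,-39.376) [heading=225, draw]
  FD 14: (-45.376,-39.376) -> (-55.276,-49.276) [heading=225, draw]
  -- iteration 4/5 --
  LT 180: heading 225 -> 45
  RT 180: heading 45 -> 225
  FD 13: (-55.276,-49.276) -> (-64.468,-58.468) [heading=225, draw]
  FD 14: (-64.468,-58.468) -> (-74.368,-68.368) [heading=225, draw]
  -- iteration 5/5 --
  LT 180: heading 225 -> 45
  RT 180: heading 45 -> 225
  FD 13: (-74.368,-68.368) -> (-83.56,-77.56) [heading=225, draw]
  FD 14: (-83.56,-77.56) -> (-93.459,-87.459) [heading=225, draw]
]
LT 331: heading 225 -> 196
Final: pos=(-93.459,-87.459), heading=196, 10 segment(s) drawn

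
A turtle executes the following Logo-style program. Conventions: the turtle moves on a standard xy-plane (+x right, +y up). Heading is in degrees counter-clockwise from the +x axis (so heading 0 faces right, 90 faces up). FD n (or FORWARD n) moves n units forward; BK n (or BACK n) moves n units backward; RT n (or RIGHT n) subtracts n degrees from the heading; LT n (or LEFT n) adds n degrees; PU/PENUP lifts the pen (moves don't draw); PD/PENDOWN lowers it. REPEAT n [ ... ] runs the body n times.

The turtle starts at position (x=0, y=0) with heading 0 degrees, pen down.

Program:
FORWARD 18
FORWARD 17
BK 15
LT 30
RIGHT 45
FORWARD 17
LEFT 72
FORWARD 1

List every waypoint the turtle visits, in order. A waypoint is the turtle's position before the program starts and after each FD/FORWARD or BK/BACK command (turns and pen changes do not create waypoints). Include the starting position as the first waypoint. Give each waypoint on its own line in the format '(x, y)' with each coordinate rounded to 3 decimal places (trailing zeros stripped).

Answer: (0, 0)
(18, 0)
(35, 0)
(20, 0)
(36.421, -4.4)
(36.965, -3.561)

Derivation:
Executing turtle program step by step:
Start: pos=(0,0), heading=0, pen down
FD 18: (0,0) -> (18,0) [heading=0, draw]
FD 17: (18,0) -> (35,0) [heading=0, draw]
BK 15: (35,0) -> (20,0) [heading=0, draw]
LT 30: heading 0 -> 30
RT 45: heading 30 -> 345
FD 17: (20,0) -> (36.421,-4.4) [heading=345, draw]
LT 72: heading 345 -> 57
FD 1: (36.421,-4.4) -> (36.965,-3.561) [heading=57, draw]
Final: pos=(36.965,-3.561), heading=57, 5 segment(s) drawn
Waypoints (6 total):
(0, 0)
(18, 0)
(35, 0)
(20, 0)
(36.421, -4.4)
(36.965, -3.561)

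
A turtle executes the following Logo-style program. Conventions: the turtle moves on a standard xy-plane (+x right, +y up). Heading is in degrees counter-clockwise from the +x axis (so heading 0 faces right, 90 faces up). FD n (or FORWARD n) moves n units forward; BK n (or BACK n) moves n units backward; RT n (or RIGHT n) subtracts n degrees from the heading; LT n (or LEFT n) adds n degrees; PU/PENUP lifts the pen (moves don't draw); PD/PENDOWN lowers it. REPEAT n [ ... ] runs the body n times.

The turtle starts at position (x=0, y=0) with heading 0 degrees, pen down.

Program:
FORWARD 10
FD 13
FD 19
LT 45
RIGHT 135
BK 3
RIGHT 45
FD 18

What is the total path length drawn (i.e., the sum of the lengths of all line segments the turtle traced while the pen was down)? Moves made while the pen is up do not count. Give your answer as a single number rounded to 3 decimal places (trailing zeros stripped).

Answer: 63

Derivation:
Executing turtle program step by step:
Start: pos=(0,0), heading=0, pen down
FD 10: (0,0) -> (10,0) [heading=0, draw]
FD 13: (10,0) -> (23,0) [heading=0, draw]
FD 19: (23,0) -> (42,0) [heading=0, draw]
LT 45: heading 0 -> 45
RT 135: heading 45 -> 270
BK 3: (42,0) -> (42,3) [heading=270, draw]
RT 45: heading 270 -> 225
FD 18: (42,3) -> (29.272,-9.728) [heading=225, draw]
Final: pos=(29.272,-9.728), heading=225, 5 segment(s) drawn

Segment lengths:
  seg 1: (0,0) -> (10,0), length = 10
  seg 2: (10,0) -> (23,0), length = 13
  seg 3: (23,0) -> (42,0), length = 19
  seg 4: (42,0) -> (42,3), length = 3
  seg 5: (42,3) -> (29.272,-9.728), length = 18
Total = 63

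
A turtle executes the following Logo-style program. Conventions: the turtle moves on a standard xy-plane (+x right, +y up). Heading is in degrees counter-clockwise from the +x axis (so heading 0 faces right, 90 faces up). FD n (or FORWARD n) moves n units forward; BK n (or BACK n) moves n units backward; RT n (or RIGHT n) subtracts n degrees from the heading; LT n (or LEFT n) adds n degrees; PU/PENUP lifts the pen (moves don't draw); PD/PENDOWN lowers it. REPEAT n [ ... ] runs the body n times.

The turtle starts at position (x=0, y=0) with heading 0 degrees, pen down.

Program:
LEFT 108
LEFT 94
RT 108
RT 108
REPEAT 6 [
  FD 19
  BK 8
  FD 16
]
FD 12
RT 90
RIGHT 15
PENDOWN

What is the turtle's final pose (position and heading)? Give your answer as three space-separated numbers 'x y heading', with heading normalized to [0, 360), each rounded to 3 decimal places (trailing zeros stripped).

Executing turtle program step by step:
Start: pos=(0,0), heading=0, pen down
LT 108: heading 0 -> 108
LT 94: heading 108 -> 202
RT 108: heading 202 -> 94
RT 108: heading 94 -> 346
REPEAT 6 [
  -- iteration 1/6 --
  FD 19: (0,0) -> (18.436,-4.597) [heading=346, draw]
  BK 8: (18.436,-4.597) -> (10.673,-2.661) [heading=346, draw]
  FD 16: (10.673,-2.661) -> (26.198,-6.532) [heading=346, draw]
  -- iteration 2/6 --
  FD 19: (26.198,-6.532) -> (44.634,-11.128) [heading=346, draw]
  BK 8: (44.634,-11.128) -> (36.871,-9.193) [heading=346, draw]
  FD 16: (36.871,-9.193) -> (52.396,-13.064) [heading=346, draw]
  -- iteration 3/6 --
  FD 19: (52.396,-13.064) -> (70.832,-17.66) [heading=346, draw]
  BK 8: (70.832,-17.66) -> (63.069,-15.725) [heading=346, draw]
  FD 16: (63.069,-15.725) -> (78.594,-19.596) [heading=346, draw]
  -- iteration 4/6 --
  FD 19: (78.594,-19.596) -> (97.03,-24.192) [heading=346, draw]
  BK 8: (97.03,-24.192) -> (89.267,-22.257) [heading=346, draw]
  FD 16: (89.267,-22.257) -> (104.792,-26.128) [heading=346, draw]
  -- iteration 5/6 --
  FD 19: (104.792,-26.128) -> (123.228,-30.724) [heading=346, draw]
  BK 8: (123.228,-30.724) -> (115.465,-28.789) [heading=346, draw]
  FD 16: (115.465,-28.789) -> (130.99,-32.659) [heading=346, draw]
  -- iteration 6/6 --
  FD 19: (130.99,-32.659) -> (149.426,-37.256) [heading=346, draw]
  BK 8: (149.426,-37.256) -> (141.663,-35.321) [heading=346, draw]
  FD 16: (141.663,-35.321) -> (157.188,-39.191) [heading=346, draw]
]
FD 12: (157.188,-39.191) -> (168.831,-42.094) [heading=346, draw]
RT 90: heading 346 -> 256
RT 15: heading 256 -> 241
PD: pen down
Final: pos=(168.831,-42.094), heading=241, 19 segment(s) drawn

Answer: 168.831 -42.094 241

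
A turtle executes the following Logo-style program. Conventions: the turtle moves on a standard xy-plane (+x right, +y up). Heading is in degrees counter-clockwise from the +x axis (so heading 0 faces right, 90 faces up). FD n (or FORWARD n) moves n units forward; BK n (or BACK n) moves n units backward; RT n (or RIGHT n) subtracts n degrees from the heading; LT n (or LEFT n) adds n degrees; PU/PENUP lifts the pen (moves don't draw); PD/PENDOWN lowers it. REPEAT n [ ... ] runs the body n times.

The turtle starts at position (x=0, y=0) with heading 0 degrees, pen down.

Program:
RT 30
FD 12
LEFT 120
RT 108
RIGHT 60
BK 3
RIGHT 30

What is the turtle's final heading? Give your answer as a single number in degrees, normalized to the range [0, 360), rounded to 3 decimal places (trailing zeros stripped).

Answer: 252

Derivation:
Executing turtle program step by step:
Start: pos=(0,0), heading=0, pen down
RT 30: heading 0 -> 330
FD 12: (0,0) -> (10.392,-6) [heading=330, draw]
LT 120: heading 330 -> 90
RT 108: heading 90 -> 342
RT 60: heading 342 -> 282
BK 3: (10.392,-6) -> (9.769,-3.066) [heading=282, draw]
RT 30: heading 282 -> 252
Final: pos=(9.769,-3.066), heading=252, 2 segment(s) drawn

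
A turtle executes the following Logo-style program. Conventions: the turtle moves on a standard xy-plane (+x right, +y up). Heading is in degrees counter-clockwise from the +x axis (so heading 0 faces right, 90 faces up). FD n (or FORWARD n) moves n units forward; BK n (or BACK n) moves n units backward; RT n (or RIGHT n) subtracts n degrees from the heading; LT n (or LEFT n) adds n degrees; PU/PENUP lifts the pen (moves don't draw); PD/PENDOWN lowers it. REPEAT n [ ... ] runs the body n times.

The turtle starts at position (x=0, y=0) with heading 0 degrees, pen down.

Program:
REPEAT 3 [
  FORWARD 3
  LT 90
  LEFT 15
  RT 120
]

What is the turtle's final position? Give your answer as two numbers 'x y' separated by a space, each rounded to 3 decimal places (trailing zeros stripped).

Executing turtle program step by step:
Start: pos=(0,0), heading=0, pen down
REPEAT 3 [
  -- iteration 1/3 --
  FD 3: (0,0) -> (3,0) [heading=0, draw]
  LT 90: heading 0 -> 90
  LT 15: heading 90 -> 105
  RT 120: heading 105 -> 345
  -- iteration 2/3 --
  FD 3: (3,0) -> (5.898,-0.776) [heading=345, draw]
  LT 90: heading 345 -> 75
  LT 15: heading 75 -> 90
  RT 120: heading 90 -> 330
  -- iteration 3/3 --
  FD 3: (5.898,-0.776) -> (8.496,-2.276) [heading=330, draw]
  LT 90: heading 330 -> 60
  LT 15: heading 60 -> 75
  RT 120: heading 75 -> 315
]
Final: pos=(8.496,-2.276), heading=315, 3 segment(s) drawn

Answer: 8.496 -2.276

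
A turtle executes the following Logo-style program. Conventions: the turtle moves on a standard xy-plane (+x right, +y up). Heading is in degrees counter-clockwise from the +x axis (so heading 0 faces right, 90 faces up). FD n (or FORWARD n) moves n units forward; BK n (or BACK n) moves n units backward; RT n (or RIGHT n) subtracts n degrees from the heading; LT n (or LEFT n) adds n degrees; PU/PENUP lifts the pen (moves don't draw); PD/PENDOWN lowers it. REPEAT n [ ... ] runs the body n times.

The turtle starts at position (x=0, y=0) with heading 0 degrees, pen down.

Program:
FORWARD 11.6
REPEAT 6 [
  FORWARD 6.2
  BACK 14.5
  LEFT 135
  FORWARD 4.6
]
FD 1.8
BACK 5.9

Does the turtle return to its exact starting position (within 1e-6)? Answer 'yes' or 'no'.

Answer: no

Derivation:
Executing turtle program step by step:
Start: pos=(0,0), heading=0, pen down
FD 11.6: (0,0) -> (11.6,0) [heading=0, draw]
REPEAT 6 [
  -- iteration 1/6 --
  FD 6.2: (11.6,0) -> (17.8,0) [heading=0, draw]
  BK 14.5: (17.8,0) -> (3.3,0) [heading=0, draw]
  LT 135: heading 0 -> 135
  FD 4.6: (3.3,0) -> (0.047,3.253) [heading=135, draw]
  -- iteration 2/6 --
  FD 6.2: (0.047,3.253) -> (-4.337,7.637) [heading=135, draw]
  BK 14.5: (-4.337,7.637) -> (5.916,-2.616) [heading=135, draw]
  LT 135: heading 135 -> 270
  FD 4.6: (5.916,-2.616) -> (5.916,-7.216) [heading=270, draw]
  -- iteration 3/6 --
  FD 6.2: (5.916,-7.216) -> (5.916,-13.416) [heading=270, draw]
  BK 14.5: (5.916,-13.416) -> (5.916,1.084) [heading=270, draw]
  LT 135: heading 270 -> 45
  FD 4.6: (5.916,1.084) -> (9.169,4.336) [heading=45, draw]
  -- iteration 4/6 --
  FD 6.2: (9.169,4.336) -> (13.553,8.72) [heading=45, draw]
  BK 14.5: (13.553,8.72) -> (3.3,-1.533) [heading=45, draw]
  LT 135: heading 45 -> 180
  FD 4.6: (3.3,-1.533) -> (-1.3,-1.533) [heading=180, draw]
  -- iteration 5/6 --
  FD 6.2: (-1.3,-1.533) -> (-7.5,-1.533) [heading=180, draw]
  BK 14.5: (-7.5,-1.533) -> (7,-1.533) [heading=180, draw]
  LT 135: heading 180 -> 315
  FD 4.6: (7,-1.533) -> (10.253,-4.785) [heading=315, draw]
  -- iteration 6/6 --
  FD 6.2: (10.253,-4.785) -> (14.637,-9.169) [heading=315, draw]
  BK 14.5: (14.637,-9.169) -> (4.384,1.084) [heading=315, draw]
  LT 135: heading 315 -> 90
  FD 4.6: (4.384,1.084) -> (4.384,5.684) [heading=90, draw]
]
FD 1.8: (4.384,5.684) -> (4.384,7.484) [heading=90, draw]
BK 5.9: (4.384,7.484) -> (4.384,1.584) [heading=90, draw]
Final: pos=(4.384,1.584), heading=90, 21 segment(s) drawn

Start position: (0, 0)
Final position: (4.384, 1.584)
Distance = 4.661; >= 1e-6 -> NOT closed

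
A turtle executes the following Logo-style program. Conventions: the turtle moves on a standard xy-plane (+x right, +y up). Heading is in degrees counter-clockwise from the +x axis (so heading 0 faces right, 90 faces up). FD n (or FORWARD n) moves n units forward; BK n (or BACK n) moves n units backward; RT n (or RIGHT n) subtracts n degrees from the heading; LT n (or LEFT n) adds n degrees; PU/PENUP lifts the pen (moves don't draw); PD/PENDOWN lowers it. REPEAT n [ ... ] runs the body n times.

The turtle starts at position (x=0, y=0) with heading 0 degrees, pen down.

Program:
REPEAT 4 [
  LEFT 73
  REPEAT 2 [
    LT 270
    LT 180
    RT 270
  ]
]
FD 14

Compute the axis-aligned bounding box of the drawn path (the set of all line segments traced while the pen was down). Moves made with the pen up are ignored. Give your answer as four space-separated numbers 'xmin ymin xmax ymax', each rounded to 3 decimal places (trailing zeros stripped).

Answer: 0 -12.981 5.244 0

Derivation:
Executing turtle program step by step:
Start: pos=(0,0), heading=0, pen down
REPEAT 4 [
  -- iteration 1/4 --
  LT 73: heading 0 -> 73
  REPEAT 2 [
    -- iteration 1/2 --
    LT 270: heading 73 -> 343
    LT 180: heading 343 -> 163
    RT 270: heading 163 -> 253
    -- iteration 2/2 --
    LT 270: heading 253 -> 163
    LT 180: heading 163 -> 343
    RT 270: heading 343 -> 73
  ]
  -- iteration 2/4 --
  LT 73: heading 73 -> 146
  REPEAT 2 [
    -- iteration 1/2 --
    LT 270: heading 146 -> 56
    LT 180: heading 56 -> 236
    RT 270: heading 236 -> 326
    -- iteration 2/2 --
    LT 270: heading 326 -> 236
    LT 180: heading 236 -> 56
    RT 270: heading 56 -> 146
  ]
  -- iteration 3/4 --
  LT 73: heading 146 -> 219
  REPEAT 2 [
    -- iteration 1/2 --
    LT 270: heading 219 -> 129
    LT 180: heading 129 -> 309
    RT 270: heading 309 -> 39
    -- iteration 2/2 --
    LT 270: heading 39 -> 309
    LT 180: heading 309 -> 129
    RT 270: heading 129 -> 219
  ]
  -- iteration 4/4 --
  LT 73: heading 219 -> 292
  REPEAT 2 [
    -- iteration 1/2 --
    LT 270: heading 292 -> 202
    LT 180: heading 202 -> 22
    RT 270: heading 22 -> 112
    -- iteration 2/2 --
    LT 270: heading 112 -> 22
    LT 180: heading 22 -> 202
    RT 270: heading 202 -> 292
  ]
]
FD 14: (0,0) -> (5.244,-12.981) [heading=292, draw]
Final: pos=(5.244,-12.981), heading=292, 1 segment(s) drawn

Segment endpoints: x in {0, 5.244}, y in {-12.981, 0}
xmin=0, ymin=-12.981, xmax=5.244, ymax=0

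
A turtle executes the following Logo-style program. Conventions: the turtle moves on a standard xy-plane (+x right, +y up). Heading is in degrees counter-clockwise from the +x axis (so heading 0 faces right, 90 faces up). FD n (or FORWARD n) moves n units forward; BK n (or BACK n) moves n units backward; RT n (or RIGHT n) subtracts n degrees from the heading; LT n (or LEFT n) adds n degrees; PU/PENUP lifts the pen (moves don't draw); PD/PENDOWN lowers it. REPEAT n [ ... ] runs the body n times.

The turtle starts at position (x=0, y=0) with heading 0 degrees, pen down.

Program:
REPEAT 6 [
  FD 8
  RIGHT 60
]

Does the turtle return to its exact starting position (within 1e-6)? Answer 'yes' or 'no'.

Answer: yes

Derivation:
Executing turtle program step by step:
Start: pos=(0,0), heading=0, pen down
REPEAT 6 [
  -- iteration 1/6 --
  FD 8: (0,0) -> (8,0) [heading=0, draw]
  RT 60: heading 0 -> 300
  -- iteration 2/6 --
  FD 8: (8,0) -> (12,-6.928) [heading=300, draw]
  RT 60: heading 300 -> 240
  -- iteration 3/6 --
  FD 8: (12,-6.928) -> (8,-13.856) [heading=240, draw]
  RT 60: heading 240 -> 180
  -- iteration 4/6 --
  FD 8: (8,-13.856) -> (0,-13.856) [heading=180, draw]
  RT 60: heading 180 -> 120
  -- iteration 5/6 --
  FD 8: (0,-13.856) -> (-4,-6.928) [heading=120, draw]
  RT 60: heading 120 -> 60
  -- iteration 6/6 --
  FD 8: (-4,-6.928) -> (0,0) [heading=60, draw]
  RT 60: heading 60 -> 0
]
Final: pos=(0,0), heading=0, 6 segment(s) drawn

Start position: (0, 0)
Final position: (0, 0)
Distance = 0; < 1e-6 -> CLOSED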